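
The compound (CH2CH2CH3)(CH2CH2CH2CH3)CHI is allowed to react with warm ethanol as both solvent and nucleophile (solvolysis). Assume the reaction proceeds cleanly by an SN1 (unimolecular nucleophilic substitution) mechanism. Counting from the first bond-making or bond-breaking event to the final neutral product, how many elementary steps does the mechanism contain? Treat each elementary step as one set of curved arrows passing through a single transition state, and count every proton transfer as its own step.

3

Step 1: Unassisted departure of I⁻ (taking the C–I bonding pair) generates a secondary carbocation.
(No 1,2-shift: no single shift to an adjacent carbon would give a more stable cation.)
Step 2: A lone pair on the oxygen of CH3CH2OH attacks the carbocation, forming a new C–O σ-bond and an oxonium ion.
Step 3: Proton transfer from the O–H of the oxonium ion to a solvent molecule delivers the neutral ether.
Total: 3 elementary steps.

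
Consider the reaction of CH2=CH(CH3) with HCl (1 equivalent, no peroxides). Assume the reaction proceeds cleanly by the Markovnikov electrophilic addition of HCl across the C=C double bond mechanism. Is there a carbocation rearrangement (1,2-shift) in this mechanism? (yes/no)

The first-formed carbocation is secondary.
No single 1,2-shift to an adjacent carbon would produce a more-substituted cation than the one already present, so no rearrangement occurs.

no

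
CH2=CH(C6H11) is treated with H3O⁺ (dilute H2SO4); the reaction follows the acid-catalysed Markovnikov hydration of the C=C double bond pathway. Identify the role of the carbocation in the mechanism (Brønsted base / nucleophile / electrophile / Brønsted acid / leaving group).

electrophile

Step 3: A lone pair on the oxygen of H2O attacks the carbocation, forming a C–O bond and an oxonium ion (a protonated alcohol).
The carbocation accepts an electron pair into an empty or π* orbital — it is the electrophile.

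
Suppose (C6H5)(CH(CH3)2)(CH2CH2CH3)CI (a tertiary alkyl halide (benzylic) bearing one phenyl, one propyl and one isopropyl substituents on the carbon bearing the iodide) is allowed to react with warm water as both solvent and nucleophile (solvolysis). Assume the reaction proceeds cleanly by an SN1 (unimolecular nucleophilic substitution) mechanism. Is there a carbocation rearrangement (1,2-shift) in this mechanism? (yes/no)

no

The first-formed carbocation is tertiary.
No single 1,2-shift to an adjacent carbon would produce a more-substituted cation than the one already present, so no rearrangement occurs.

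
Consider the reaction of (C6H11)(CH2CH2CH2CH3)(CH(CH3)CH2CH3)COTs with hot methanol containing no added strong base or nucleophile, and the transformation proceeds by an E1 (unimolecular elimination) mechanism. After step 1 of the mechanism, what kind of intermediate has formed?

Step 1: Unassisted departure of TsO⁻ (taking the C–O bonding pair) generates a tertiary carbocation.
After step 1 the species present is a tertiary carbocation.

tertiary carbocation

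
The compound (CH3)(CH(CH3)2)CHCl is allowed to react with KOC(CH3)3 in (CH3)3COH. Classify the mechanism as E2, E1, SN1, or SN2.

Conditions: a strong/bulky base with a secondary substrate bearing a β-hydrogen.
These conditions are the textbook signature of the E2 pathway.
A strong (often hindered) base removes a β-H in concert with loss of the leaving group — bimolecular elimination.

E2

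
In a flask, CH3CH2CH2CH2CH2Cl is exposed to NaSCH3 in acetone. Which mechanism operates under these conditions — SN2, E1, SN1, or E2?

SN2

Conditions: a primary substrate with a strong nucleophile in the polar aprotic solvent acetone.
These conditions are the textbook signature of the SN2 pathway.
An unhindered substrate with a strong nucleophile in a polar aprotic solvent favours one-step backside displacement.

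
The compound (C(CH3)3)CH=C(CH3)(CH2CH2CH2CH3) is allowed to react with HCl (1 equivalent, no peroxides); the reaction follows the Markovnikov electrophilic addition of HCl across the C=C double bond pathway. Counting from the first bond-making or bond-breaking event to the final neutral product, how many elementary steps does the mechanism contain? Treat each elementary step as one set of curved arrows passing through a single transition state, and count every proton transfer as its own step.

Step 1: The π electrons of the C=C bond attack a proton of HCl; Markovnikov addition places the new C–H on the less-substituted alkene carbon, so the positive charge ends up on the more-substituted carbon — a tertiary carbocation. The H–Cl bond breaks heterolytically, releasing Cl⁻.
(No 1,2-shift: no single shift to an adjacent carbon would give a more stable cation.)
Step 2: Cl⁻ captures the cation: a lone pair on Cl⁻ fills the empty p orbital, producing the alkyl halide product.
Total: 2 elementary steps.

2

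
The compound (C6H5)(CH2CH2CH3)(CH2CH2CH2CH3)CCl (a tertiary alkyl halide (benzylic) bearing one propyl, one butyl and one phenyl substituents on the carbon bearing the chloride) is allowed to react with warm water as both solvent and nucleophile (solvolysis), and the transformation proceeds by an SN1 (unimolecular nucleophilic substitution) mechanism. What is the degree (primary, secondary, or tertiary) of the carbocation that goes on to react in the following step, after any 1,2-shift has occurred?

tertiary

Step 1: Rate-determining heterolysis of the C–Cl bond gives Cl⁻ and a tertiary carbocation.
No single 1,2-shift to an adjacent carbon would give a more-substituted cation, so no rearrangement occurs.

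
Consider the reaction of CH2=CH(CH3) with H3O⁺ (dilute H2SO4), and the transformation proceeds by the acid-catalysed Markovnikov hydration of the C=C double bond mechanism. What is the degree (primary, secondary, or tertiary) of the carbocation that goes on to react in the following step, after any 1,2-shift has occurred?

secondary

Step 1: Electrophilic addition begins with the π(C=C) electrons forming a bond to the proton of H3O⁺. Following Markovnikov's rule, the resulting cation is secondary. H2O is released.
No single 1,2-shift to an adjacent carbon would give a more-substituted cation, so no rearrangement occurs.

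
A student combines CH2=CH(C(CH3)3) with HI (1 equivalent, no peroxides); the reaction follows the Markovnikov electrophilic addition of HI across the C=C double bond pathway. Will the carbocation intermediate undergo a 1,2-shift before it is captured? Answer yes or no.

yes

The first-formed carbocation is secondary.
The adjacent tert-butyl carbon has no hydrogen but bears methyl groups; migration of one methyl with its bonding pair (a 1,2-methyl shift) places the charge on a tertiary centre.
Tertiary is more stable than secondary, so the shift occurs.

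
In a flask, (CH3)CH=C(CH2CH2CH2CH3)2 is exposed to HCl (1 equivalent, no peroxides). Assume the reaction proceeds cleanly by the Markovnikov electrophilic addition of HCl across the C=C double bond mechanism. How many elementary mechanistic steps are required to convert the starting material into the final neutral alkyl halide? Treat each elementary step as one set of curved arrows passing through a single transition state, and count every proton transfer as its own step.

2

Step 1: Electrophilic addition begins with the π(C=C) electrons forming a bond to the proton of HCl. Following Markovnikov's rule, the resulting cation is tertiary. The H–Cl bond breaks heterolytically, releasing Cl⁻.
(No 1,2-shift: no single shift to an adjacent carbon would give a more stable cation.)
Step 2: Cl⁻ captures the cation: a lone pair on Cl⁻ fills the empty p orbital, producing the alkyl halide product.
Total: 2 elementary steps.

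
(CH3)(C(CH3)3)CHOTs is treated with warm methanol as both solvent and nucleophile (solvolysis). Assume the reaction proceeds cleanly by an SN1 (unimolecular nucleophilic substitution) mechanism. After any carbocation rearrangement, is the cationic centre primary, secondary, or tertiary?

tertiary

Step 1: Unassisted departure of TsO⁻ (taking the C–O bonding pair) generates a secondary carbocation.
Step 2: A methyl group with its bonding pair migrates from the adjacent tert-butyl carbon to the cationic centre — a 1,2-methyl shift — upgrading the secondary cation to a tertiary one.
The cation rearranges from secondary to tertiary via a 1,2-methyl shift from the adjacent tert-butyl carbon; the tertiary cation is what reacts next.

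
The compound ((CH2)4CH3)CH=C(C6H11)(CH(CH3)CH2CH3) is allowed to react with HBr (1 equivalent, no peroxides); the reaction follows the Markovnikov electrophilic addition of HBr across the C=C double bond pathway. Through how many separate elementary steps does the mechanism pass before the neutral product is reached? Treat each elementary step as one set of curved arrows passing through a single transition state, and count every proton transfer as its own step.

Step 1: Protonation of the alkene by HBr: the π bond acts as the nucleophile and picks up H⁺, giving the more stable (Markovnikov) tertiary carbocation. The H–Br bond breaks heterolytically, releasing Br⁻.
(No 1,2-shift: no single shift to an adjacent carbon would give a more stable cation.)
Step 2: Nucleophilic attack by Br⁻ on the carbocation completes the addition, giving R–Br.
Total: 2 elementary steps.

2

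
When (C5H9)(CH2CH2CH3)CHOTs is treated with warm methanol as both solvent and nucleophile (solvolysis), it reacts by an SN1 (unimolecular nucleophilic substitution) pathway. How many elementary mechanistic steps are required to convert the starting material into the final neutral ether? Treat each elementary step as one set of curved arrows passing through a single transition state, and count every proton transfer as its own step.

4

Step 1: Rate-determining heterolysis of the C–O bond gives TsO⁻ and a secondary carbocation.
Step 2: A hydride (H with its bonding pair) migrates from the adjacent cyclopentyl carbon to the cationic centre — a 1,2-hydride shift — upgrading the secondary cation to a tertiary one.
Step 3: Nucleophilic capture: the oxygen of CH3OH bonds to the cationic carbon, producing an oxonium-ion intermediate.
Step 4: Deprotonation of the oxonium oxygen by solvent methanol yields the neutral ether.
Total: 4 elementary steps.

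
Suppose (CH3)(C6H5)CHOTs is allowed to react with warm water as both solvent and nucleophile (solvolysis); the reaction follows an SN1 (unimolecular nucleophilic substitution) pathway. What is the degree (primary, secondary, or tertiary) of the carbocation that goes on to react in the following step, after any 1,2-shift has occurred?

Step 1: Rate-determining heterolysis of the C–O bond gives TsO⁻ and a secondary carbocation.
No single 1,2-shift to an adjacent carbon would give a more-substituted cation, so no rearrangement occurs.

secondary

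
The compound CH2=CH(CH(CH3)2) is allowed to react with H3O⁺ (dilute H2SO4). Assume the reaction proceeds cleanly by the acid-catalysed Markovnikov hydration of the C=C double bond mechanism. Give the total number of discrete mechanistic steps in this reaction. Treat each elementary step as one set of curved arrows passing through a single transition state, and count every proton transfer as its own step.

Step 1: Electrophilic addition begins with the π(C=C) electrons forming a bond to the proton of H3O⁺. Following Markovnikov's rule, the resulting cation is secondary. H2O is released.
Step 2: Carbocation rearrangement: a 1,2-hydride shift from the adjacent isopropyl carbon converts the initially-formed secondary cation into the more stable tertiary cation.
Step 3: Water acts as the nucleophile: an oxygen lone pair bonds to the cationic carbon, giving an oxonium-ion intermediate.
Step 4: Deprotonation of the oxonium ion by a water molecule delivers the neutral alcohol and regenerates the acid catalyst.
Total: 4 elementary steps.

4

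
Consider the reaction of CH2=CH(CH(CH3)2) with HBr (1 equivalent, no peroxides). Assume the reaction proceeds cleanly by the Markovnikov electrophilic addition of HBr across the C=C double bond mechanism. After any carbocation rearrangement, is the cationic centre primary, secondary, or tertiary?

tertiary

Step 1: The π electrons of the C=C bond attack a proton of HBr; Markovnikov addition places the new C–H on the less-substituted alkene carbon, so the positive charge ends up on the more-substituted carbon — a secondary carbocation. The H–Br bond breaks heterolytically, releasing Br⁻.
Step 2: Carbocation rearrangement: a 1,2-hydride shift from the adjacent isopropyl carbon converts the initially-formed secondary cation into the more stable tertiary cation.
The cation rearranges from secondary to tertiary via a 1,2-hydride shift from the adjacent isopropyl carbon; the tertiary cation is what reacts next.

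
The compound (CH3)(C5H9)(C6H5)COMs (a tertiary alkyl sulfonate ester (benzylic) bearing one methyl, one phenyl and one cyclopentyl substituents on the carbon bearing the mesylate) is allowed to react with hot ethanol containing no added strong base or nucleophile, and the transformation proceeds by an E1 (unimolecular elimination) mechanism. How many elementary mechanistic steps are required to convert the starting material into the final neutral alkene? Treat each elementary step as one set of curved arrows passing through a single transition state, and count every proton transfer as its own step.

Step 1: Unassisted departure of MsO⁻ (taking the C–O bonding pair) generates a tertiary carbocation.
(No 1,2-shift: no single shift to an adjacent carbon would give a more stable cation.)
Step 2: Loss of a β-proton to an ethanol molecule of the solvent: the C–H bonding pair collapses toward the cationic carbon to form the C=C π bond, yielding the alkene.
Total: 2 elementary steps.

2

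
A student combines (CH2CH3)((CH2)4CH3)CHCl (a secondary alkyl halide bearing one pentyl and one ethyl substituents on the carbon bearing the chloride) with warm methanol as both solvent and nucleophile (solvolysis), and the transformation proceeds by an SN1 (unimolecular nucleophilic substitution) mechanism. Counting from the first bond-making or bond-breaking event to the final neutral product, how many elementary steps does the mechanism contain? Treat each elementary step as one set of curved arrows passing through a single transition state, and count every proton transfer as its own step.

Step 1: Rate-determining heterolysis of the C–Cl bond gives Cl⁻ and a secondary carbocation.
(No 1,2-shift: no single shift to an adjacent carbon would give a more stable cation.)
Step 2: Nucleophilic capture: the oxygen of CH3OH bonds to the cationic carbon, producing an oxonium-ion intermediate.
Step 3: Deprotonation of the oxonium oxygen by solvent methanol yields the neutral ether.
Total: 3 elementary steps.

3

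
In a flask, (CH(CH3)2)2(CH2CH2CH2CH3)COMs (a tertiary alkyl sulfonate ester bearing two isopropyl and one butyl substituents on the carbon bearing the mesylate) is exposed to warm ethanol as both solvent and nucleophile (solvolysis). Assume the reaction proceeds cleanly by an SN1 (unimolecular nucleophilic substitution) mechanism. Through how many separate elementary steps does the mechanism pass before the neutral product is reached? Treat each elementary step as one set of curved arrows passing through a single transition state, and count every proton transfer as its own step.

Step 1: The C–O bond breaks with both electrons going to the mesylate; MsO⁻ leaves and a tertiary carbocation remains.
(No 1,2-shift: no single shift to an adjacent carbon would give a more stable cation.)
Step 2: A lone pair on the oxygen of CH3CH2OH attacks the carbocation, forming a new C–O σ-bond and an oxonium ion.
Step 3: Proton transfer from the O–H of the oxonium ion to a solvent molecule delivers the neutral ether.
Total: 3 elementary steps.

3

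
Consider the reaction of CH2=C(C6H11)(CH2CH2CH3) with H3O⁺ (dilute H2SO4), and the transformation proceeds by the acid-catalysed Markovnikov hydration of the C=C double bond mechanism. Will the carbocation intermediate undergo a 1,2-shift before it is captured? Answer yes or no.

no

The first-formed carbocation is tertiary.
No single 1,2-shift to an adjacent carbon would produce a more-substituted cation than the one already present, so no rearrangement occurs.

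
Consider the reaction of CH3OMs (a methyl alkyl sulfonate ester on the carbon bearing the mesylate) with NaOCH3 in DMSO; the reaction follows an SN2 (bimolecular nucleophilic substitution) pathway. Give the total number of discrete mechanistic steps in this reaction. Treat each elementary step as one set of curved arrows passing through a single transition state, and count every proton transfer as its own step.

1

Step 1: Backside attack by CH3O⁻ on the carbon bearing the mesylate: the new C–O bond forms as the C–O bond breaks, with Walden inversion at carbon.
Total: 1 elementary step.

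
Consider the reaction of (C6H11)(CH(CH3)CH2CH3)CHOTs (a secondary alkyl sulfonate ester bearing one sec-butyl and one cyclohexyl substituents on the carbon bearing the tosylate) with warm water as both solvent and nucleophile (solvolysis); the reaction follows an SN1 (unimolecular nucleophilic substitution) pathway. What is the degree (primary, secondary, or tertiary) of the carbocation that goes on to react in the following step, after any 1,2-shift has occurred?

Step 1: Unassisted departure of TsO⁻ (taking the C–O bonding pair) generates a secondary carbocation.
Step 2: A hydride (H with its bonding pair) migrates from the adjacent sec-butyl carbon to the cationic centre — a 1,2-hydride shift — upgrading the secondary cation to a tertiary one.
The cation rearranges from secondary to tertiary via a 1,2-hydride shift from the adjacent sec-butyl carbon; the tertiary cation is what reacts next.

tertiary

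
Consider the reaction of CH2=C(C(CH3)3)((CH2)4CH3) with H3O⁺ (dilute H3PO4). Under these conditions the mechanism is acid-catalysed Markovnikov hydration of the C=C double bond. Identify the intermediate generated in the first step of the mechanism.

Step 1: Protonation of the alkene by H3O⁺: the π bond acts as the nucleophile and picks up H⁺, giving the more stable (Markovnikov) tertiary carbocation. H2O is released.
After step 1 the species present is a tertiary carbocation.

tertiary carbocation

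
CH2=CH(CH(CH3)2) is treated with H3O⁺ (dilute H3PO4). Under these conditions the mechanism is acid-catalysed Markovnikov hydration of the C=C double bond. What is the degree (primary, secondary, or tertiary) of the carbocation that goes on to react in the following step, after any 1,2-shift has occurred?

Step 1: Protonation of the alkene by H3O⁺: the π bond acts as the nucleophile and picks up H⁺, giving the more stable (Markovnikov) secondary carbocation. H2O is released.
Step 2: A hydride (H with its bonding pair) migrates from the adjacent isopropyl carbon to the cationic centre — a 1,2-hydride shift — upgrading the secondary cation to a tertiary one.
The cation rearranges from secondary to tertiary via a 1,2-hydride shift from the adjacent isopropyl carbon; the tertiary cation is what reacts next.

tertiary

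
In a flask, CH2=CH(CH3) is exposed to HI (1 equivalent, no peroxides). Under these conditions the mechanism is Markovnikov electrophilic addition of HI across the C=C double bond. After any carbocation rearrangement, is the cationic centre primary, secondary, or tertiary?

secondary

Step 1: Protonation of the alkene by HI: the π bond acts as the nucleophile and picks up H⁺, giving the more stable (Markovnikov) secondary carbocation. The H–I bond breaks heterolytically, releasing I⁻.
No single 1,2-shift to an adjacent carbon would give a more-substituted cation, so no rearrangement occurs.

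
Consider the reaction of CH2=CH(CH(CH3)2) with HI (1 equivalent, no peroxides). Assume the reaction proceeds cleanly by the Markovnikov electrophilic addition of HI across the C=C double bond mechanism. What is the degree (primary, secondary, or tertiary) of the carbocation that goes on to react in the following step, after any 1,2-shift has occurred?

Step 1: Protonation of the alkene by HI: the π bond acts as the nucleophile and picks up H⁺, giving the more stable (Markovnikov) secondary carbocation. The H–I bond breaks heterolytically, releasing I⁻.
Step 2: Carbocation rearrangement: a 1,2-hydride shift from the adjacent isopropyl carbon converts the initially-formed secondary cation into the more stable tertiary cation.
The cation rearranges from secondary to tertiary via a 1,2-hydride shift from the adjacent isopropyl carbon; the tertiary cation is what reacts next.

tertiary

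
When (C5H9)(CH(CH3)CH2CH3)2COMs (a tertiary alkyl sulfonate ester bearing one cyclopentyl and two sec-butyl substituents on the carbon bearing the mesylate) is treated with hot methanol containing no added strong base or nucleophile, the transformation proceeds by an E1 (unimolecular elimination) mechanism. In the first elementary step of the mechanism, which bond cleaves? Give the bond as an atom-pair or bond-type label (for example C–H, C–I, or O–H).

C–O

Step 1: Unassisted departure of MsO⁻ (taking the C–O bonding pair) generates a tertiary carbocation.
The bond broken in this step is the C–O bond.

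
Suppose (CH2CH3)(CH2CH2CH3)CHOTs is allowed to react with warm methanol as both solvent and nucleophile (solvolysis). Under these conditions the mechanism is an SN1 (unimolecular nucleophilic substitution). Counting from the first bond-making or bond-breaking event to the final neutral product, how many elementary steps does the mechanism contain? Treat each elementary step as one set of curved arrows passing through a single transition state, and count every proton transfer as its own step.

3

Step 1: The C–O bond breaks with both electrons going to the tosylate; TsO⁻ leaves and a secondary carbocation remains.
(No 1,2-shift: no single shift to an adjacent carbon would give a more stable cation.)
Step 2: A lone pair on the oxygen of CH3OH attacks the carbocation, forming a new C–O σ-bond and an oxonium ion.
Step 3: Deprotonation of the oxonium oxygen by solvent methanol yields the neutral ether.
Total: 3 elementary steps.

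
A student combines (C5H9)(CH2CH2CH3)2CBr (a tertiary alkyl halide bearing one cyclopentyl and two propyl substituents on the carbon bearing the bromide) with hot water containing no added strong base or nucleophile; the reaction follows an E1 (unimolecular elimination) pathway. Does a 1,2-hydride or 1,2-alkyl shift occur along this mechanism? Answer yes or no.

The first-formed carbocation is tertiary.
No single 1,2-shift to an adjacent carbon would produce a more-substituted cation than the one already present, so no rearrangement occurs.

no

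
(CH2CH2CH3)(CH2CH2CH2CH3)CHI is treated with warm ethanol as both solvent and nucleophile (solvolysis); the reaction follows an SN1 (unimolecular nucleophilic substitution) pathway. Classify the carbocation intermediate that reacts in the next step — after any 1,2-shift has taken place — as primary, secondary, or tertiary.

Step 1: Unassisted departure of I⁻ (taking the C–I bonding pair) generates a secondary carbocation.
No single 1,2-shift to an adjacent carbon would give a more-substituted cation, so no rearrangement occurs.

secondary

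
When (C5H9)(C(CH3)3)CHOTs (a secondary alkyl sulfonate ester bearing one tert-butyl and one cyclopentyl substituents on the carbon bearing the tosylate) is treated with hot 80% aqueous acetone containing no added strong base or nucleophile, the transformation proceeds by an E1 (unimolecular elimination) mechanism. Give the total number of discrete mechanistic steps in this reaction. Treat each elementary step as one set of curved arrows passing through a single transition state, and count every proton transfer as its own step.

Step 1: Ionisation: the C–O σ-bond cleaves heterolytically; both bonding electrons depart with TsO⁻, leaving a secondary carbocation at the α-carbon.
Step 2: A 1,2-hydride shift from the adjacent cyclopentyl carbon moves the positive charge from the secondary centre to an adjacent carbon, generating a more stable tertiary carbocation.
Step 3: Loss of a β-proton to a water molecule of the solvent: the C–H bonding pair collapses toward the cationic carbon to form the C=C π bond, yielding the alkene.
Total: 3 elementary steps.

3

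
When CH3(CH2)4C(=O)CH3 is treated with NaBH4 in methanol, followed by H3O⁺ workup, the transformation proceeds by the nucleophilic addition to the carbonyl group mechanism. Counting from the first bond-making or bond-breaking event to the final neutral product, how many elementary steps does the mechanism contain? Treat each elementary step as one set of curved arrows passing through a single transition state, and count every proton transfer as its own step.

2

Step 1: A lone pair / filled orbital on H⁻ (delivered from BH4⁻) attacks the electrophilic carbonyl carbon; the π(C=O) electrons shift onto oxygen, producing a tetrahedral alkoxide intermediate.
Step 2: The alkoxide picks up a proton during H3O⁺ workup to yield an alcohol.
Total: 2 elementary steps.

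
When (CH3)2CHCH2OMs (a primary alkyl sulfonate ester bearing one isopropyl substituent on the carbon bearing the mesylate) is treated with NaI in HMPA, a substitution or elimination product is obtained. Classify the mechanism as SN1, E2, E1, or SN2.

Conditions: a primary substrate with a strong nucleophile in the polar aprotic solvent HMPA.
These conditions are the textbook signature of the SN2 pathway.
An unhindered substrate with a strong nucleophile in a polar aprotic solvent favours one-step backside displacement.

SN2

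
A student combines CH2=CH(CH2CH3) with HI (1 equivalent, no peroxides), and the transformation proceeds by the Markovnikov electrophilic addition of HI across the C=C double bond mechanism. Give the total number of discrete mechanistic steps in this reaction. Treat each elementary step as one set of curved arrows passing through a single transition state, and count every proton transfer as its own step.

2

Step 1: Electrophilic addition begins with the π(C=C) electrons forming a bond to the proton of HI. Following Markovnikov's rule, the resulting cation is secondary. The H–I bond breaks heterolytically, releasing I⁻.
(No 1,2-shift: no single shift to an adjacent carbon would give a more stable cation.)
Step 2: I⁻ captures the cation: a lone pair on I⁻ fills the empty p orbital, producing the alkyl halide product.
Total: 2 elementary steps.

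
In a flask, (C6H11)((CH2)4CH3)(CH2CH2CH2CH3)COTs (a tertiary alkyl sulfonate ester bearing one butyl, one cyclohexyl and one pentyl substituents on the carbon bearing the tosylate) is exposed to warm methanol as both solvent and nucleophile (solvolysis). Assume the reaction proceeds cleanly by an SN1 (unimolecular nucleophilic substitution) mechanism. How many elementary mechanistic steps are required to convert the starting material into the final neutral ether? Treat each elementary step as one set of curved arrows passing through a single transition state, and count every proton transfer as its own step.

3

Step 1: The C–O bond breaks with both electrons going to the tosylate; TsO⁻ leaves and a tertiary carbocation remains.
(No 1,2-shift: no single shift to an adjacent carbon would give a more stable cation.)
Step 2: A lone pair on the oxygen of CH3OH attacks the carbocation, forming a new C–O σ-bond and an oxonium ion.
Step 3: Deprotonation of the oxonium oxygen by solvent methanol yields the neutral ether.
Total: 3 elementary steps.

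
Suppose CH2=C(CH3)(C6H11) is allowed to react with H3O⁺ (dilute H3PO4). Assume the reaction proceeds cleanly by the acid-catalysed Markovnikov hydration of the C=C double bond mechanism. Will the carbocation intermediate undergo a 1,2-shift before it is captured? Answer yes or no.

no

The first-formed carbocation is tertiary.
No single 1,2-shift to an adjacent carbon would produce a more-substituted cation than the one already present, so no rearrangement occurs.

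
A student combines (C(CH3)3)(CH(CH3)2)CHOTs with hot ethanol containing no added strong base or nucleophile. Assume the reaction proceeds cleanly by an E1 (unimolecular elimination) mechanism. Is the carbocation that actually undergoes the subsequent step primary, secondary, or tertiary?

Step 1: Unassisted departure of TsO⁻ (taking the C–O bonding pair) generates a secondary carbocation.
Step 2: A hydride (H with its bonding pair) migrates from the adjacent isopropyl carbon to the cationic centre — a 1,2-hydride shift — upgrading the secondary cation to a tertiary one.
The cation rearranges from secondary to tertiary via a 1,2-hydride shift from the adjacent isopropyl carbon; the tertiary cation is what reacts next.

tertiary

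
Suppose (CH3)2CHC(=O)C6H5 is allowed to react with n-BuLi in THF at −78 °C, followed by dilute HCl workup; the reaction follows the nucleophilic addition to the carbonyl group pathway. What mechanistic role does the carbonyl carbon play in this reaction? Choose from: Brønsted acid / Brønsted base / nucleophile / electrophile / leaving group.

Step 1: Nucleophilic addition: the carbanion-like carbon of n-BuLi adds to the carbonyl carbon, pushing the π(C=O) electron pair onto oxygen and giving a tetrahedral alkoxide.
The carbonyl carbon accepts an electron pair into an empty or π* orbital — it is the electrophile.

electrophile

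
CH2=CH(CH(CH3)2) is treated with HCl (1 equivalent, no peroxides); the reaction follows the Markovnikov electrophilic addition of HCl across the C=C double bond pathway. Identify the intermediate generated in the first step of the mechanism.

secondary carbocation

Step 1: The π electrons of the C=C bond attack a proton of HCl; Markovnikov addition places the new C–H on the less-substituted alkene carbon, so the positive charge ends up on the more-substituted carbon — a secondary carbocation. The H–Cl bond breaks heterolytically, releasing Cl⁻.
After step 1 the species present is a secondary carbocation.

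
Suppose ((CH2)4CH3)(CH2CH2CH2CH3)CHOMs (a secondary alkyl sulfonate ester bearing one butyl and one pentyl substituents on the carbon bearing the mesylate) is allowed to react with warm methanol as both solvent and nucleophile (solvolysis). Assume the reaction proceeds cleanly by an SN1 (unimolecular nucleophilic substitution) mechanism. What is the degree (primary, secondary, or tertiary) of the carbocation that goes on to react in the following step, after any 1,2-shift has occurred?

Step 1: Ionisation: the C–O σ-bond cleaves heterolytically; both bonding electrons depart with MsO⁻, leaving a secondary carbocation at the α-carbon.
No single 1,2-shift to an adjacent carbon would give a more-substituted cation, so no rearrangement occurs.

secondary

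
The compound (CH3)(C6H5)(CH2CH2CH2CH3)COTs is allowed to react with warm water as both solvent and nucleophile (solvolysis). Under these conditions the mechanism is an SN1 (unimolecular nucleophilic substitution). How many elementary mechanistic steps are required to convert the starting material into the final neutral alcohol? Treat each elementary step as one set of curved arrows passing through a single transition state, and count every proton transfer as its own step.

3

Step 1: Unassisted departure of TsO⁻ (taking the C–O bonding pair) generates a tertiary carbocation.
(No 1,2-shift: no single shift to an adjacent carbon would give a more stable cation.)
Step 2: H2O donates an oxygen lone pair into the empty p orbital of the cation, giving a protonated alcohol (an oxonium ion).
Step 3: A second solvent molecule removes the proton on oxygen, giving the neutral alcohol product.
Total: 3 elementary steps.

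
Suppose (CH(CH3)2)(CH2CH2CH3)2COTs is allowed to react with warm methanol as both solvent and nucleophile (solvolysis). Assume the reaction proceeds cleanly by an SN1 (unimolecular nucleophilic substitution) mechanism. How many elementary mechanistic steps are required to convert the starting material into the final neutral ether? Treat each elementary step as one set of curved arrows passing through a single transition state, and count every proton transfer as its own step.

3

Step 1: Ionisation: the C–O σ-bond cleaves heterolytically; both bonding electrons depart with TsO⁻, leaving a tertiary carbocation at the α-carbon.
(No 1,2-shift: no single shift to an adjacent carbon would give a more stable cation.)
Step 2: A lone pair on the oxygen of CH3OH attacks the carbocation, forming a new C–O σ-bond and an oxonium ion.
Step 3: Deprotonation of the oxonium oxygen by solvent methanol yields the neutral ether.
Total: 3 elementary steps.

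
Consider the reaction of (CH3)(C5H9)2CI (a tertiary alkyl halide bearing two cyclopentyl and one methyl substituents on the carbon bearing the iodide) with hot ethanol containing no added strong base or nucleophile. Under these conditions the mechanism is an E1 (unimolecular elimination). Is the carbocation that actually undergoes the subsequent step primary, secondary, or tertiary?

tertiary

Step 1: The C–I bond breaks with both electrons going to the iodide; I⁻ leaves and a tertiary carbocation remains.
No single 1,2-shift to an adjacent carbon would give a more-substituted cation, so no rearrangement occurs.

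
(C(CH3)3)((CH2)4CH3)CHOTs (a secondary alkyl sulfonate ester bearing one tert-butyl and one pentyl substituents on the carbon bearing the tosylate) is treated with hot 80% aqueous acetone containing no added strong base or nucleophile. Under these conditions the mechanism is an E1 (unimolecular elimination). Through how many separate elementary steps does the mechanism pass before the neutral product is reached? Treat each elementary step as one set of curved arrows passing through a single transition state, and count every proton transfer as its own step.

Step 1: The C–O bond breaks with both electrons going to the tosylate; TsO⁻ leaves and a secondary carbocation remains.
Step 2: A methyl group with its bonding pair migrates from the adjacent tert-butyl carbon to the cationic centre — a 1,2-methyl shift — upgrading the secondary cation to a tertiary one.
Step 3: A water molecule (solvent) deprotonates a β-carbon; as the C–H bond breaks, those electrons form the new alkene π bond.
Total: 3 elementary steps.

3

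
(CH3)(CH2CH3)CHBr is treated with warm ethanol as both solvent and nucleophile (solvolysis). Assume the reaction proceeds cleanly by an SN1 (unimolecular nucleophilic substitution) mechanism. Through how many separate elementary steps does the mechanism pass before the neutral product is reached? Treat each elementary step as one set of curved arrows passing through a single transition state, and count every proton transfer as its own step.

3

Step 1: Unassisted departure of Br⁻ (taking the C–Br bonding pair) generates a secondary carbocation.
(No 1,2-shift: no single shift to an adjacent carbon would give a more stable cation.)
Step 2: A lone pair on the oxygen of CH3CH2OH attacks the carbocation, forming a new C–O σ-bond and an oxonium ion.
Step 3: Deprotonation of the oxonium oxygen by solvent ethanol yields the neutral ether.
Total: 3 elementary steps.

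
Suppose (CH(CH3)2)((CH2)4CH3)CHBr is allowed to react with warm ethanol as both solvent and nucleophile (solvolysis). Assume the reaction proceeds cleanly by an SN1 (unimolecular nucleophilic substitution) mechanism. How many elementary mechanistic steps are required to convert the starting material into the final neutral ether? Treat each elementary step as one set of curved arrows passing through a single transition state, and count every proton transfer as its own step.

4

Step 1: Rate-determining heterolysis of the C–Br bond gives Br⁻ and a secondary carbocation.
Step 2: A 1,2-hydride shift from the adjacent isopropyl carbon moves the positive charge from the secondary centre to an adjacent carbon, generating a more stable tertiary carbocation.
Step 3: A lone pair on the oxygen of CH3CH2OH attacks the carbocation, forming a new C–O σ-bond and an oxonium ion.
Step 4: Deprotonation of the oxonium oxygen by solvent ethanol yields the neutral ether.
Total: 4 elementary steps.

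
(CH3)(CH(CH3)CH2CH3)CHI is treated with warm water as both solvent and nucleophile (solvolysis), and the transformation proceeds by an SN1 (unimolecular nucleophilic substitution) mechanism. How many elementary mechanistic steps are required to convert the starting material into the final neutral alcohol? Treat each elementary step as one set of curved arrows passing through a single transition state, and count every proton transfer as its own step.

4

Step 1: Unassisted departure of I⁻ (taking the C–I bonding pair) generates a secondary carbocation.
Step 2: A hydride (H with its bonding pair) migrates from the adjacent sec-butyl carbon to the cationic centre — a 1,2-hydride shift — upgrading the secondary cation to a tertiary one.
Step 3: H2O donates an oxygen lone pair into the empty p orbital of the cation, giving a protonated alcohol (an oxonium ion).
Step 4: Deprotonation of the oxonium oxygen by solvent water yields the neutral alcohol.
Total: 4 elementary steps.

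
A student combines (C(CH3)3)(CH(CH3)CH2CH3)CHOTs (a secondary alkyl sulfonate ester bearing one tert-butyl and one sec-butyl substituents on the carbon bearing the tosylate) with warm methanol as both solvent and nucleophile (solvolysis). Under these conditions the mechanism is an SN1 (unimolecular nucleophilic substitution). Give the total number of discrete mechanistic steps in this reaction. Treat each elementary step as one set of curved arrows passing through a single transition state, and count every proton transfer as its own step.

Step 1: Rate-determining heterolysis of the C–O bond gives TsO⁻ and a secondary carbocation.
Step 2: Carbocation rearrangement: a 1,2-hydride shift from the adjacent sec-butyl carbon converts the initially-formed secondary cation into the more stable tertiary cation.
Step 3: CH3OH donates an oxygen lone pair into the empty p orbital of the cation, giving a protonated ether (an oxonium ion).
Step 4: Deprotonation of the oxonium oxygen by solvent methanol yields the neutral ether.
Total: 4 elementary steps.

4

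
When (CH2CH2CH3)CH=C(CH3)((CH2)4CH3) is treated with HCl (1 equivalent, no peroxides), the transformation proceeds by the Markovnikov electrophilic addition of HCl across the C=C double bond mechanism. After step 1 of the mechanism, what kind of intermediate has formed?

tertiary carbocation

Step 1: Electrophilic addition begins with the π(C=C) electrons forming a bond to the proton of HCl. Following Markovnikov's rule, the resulting cation is tertiary. The H–Cl bond breaks heterolytically, releasing Cl⁻.
After step 1 the species present is a tertiary carbocation.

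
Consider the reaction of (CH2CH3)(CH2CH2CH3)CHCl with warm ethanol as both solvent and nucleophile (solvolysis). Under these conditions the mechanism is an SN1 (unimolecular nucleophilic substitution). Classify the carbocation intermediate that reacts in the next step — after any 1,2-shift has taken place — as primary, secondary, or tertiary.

Step 1: Unassisted departure of Cl⁻ (taking the C–Cl bonding pair) generates a secondary carbocation.
No single 1,2-shift to an adjacent carbon would give a more-substituted cation, so no rearrangement occurs.

secondary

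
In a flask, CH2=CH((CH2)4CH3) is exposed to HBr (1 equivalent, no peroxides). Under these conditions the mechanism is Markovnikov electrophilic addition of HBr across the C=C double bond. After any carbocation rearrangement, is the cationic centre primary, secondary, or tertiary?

Step 1: The π electrons of the C=C bond attack a proton of HBr; Markovnikov addition places the new C–H on the less-substituted alkene carbon, so the positive charge ends up on the more-substituted carbon — a secondary carbocation. The H–Br bond breaks heterolytically, releasing Br⁻.
No single 1,2-shift to an adjacent carbon would give a more-substituted cation, so no rearrangement occurs.

secondary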